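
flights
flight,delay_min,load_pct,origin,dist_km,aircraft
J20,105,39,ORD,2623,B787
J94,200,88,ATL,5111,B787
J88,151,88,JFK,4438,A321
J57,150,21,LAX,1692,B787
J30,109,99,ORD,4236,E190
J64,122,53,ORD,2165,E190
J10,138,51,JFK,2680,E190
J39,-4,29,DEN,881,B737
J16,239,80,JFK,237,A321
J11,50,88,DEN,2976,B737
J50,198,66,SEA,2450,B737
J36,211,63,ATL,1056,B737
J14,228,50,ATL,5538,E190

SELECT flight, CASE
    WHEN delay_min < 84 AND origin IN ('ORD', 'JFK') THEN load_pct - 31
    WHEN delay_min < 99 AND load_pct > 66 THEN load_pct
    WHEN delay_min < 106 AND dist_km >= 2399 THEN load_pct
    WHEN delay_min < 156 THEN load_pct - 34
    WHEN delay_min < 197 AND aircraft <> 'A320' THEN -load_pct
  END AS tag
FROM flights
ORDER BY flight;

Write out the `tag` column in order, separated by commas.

flight=J10: delay_min < 156 → 17
flight=J11: delay_min < 99 AND load_pct > 66 → 88
flight=J14: (no match → NULL) → NULL
flight=J16: (no match → NULL) → NULL
flight=J20: delay_min < 106 AND dist_km >= 2399 → 39
flight=J30: delay_min < 156 → 65
flight=J36: (no match → NULL) → NULL
flight=J39: delay_min < 156 → -5
flight=J50: (no match → NULL) → NULL
flight=J57: delay_min < 156 → -13
flight=J64: delay_min < 156 → 19
flight=J88: delay_min < 156 → 54
flight=J94: (no match → NULL) → NULL

17, 88, NULL, NULL, 39, 65, NULL, -5, NULL, -13, 19, 54, NULL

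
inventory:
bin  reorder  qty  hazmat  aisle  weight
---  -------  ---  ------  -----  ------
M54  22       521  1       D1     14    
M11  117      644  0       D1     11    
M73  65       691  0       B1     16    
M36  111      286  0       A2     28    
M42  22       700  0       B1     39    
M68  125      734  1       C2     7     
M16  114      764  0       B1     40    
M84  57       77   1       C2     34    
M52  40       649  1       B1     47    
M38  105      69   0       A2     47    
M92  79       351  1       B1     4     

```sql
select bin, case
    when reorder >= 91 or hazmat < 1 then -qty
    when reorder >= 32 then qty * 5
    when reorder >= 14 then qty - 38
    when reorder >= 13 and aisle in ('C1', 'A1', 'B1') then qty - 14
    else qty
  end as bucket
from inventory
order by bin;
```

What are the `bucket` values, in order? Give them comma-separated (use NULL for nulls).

bin=M11: reorder >= 91 or hazmat < 1 → -644
bin=M16: reorder >= 91 or hazmat < 1 → -764
bin=M36: reorder >= 91 or hazmat < 1 → -286
bin=M38: reorder >= 91 or hazmat < 1 → -69
bin=M42: reorder >= 91 or hazmat < 1 → -700
bin=M52: reorder >= 32 → 3245
bin=M54: reorder >= 14 → 483
bin=M68: reorder >= 91 or hazmat < 1 → -734
bin=M73: reorder >= 91 or hazmat < 1 → -691
bin=M84: reorder >= 32 → 385
bin=M92: reorder >= 32 → 1755

-644, -764, -286, -69, -700, 3245, 483, -734, -691, 385, 1755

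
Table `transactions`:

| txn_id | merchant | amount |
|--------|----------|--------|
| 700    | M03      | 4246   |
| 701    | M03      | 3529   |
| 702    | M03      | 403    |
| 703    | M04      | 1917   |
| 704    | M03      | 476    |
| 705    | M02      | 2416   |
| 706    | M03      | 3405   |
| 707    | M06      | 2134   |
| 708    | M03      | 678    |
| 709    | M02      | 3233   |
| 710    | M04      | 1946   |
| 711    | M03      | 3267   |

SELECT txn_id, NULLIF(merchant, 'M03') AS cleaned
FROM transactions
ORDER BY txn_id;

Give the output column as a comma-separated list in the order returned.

txn_id=700: merchant=M03 vs M03: equal → NULL
txn_id=701: merchant=M03 vs M03: equal → NULL
txn_id=702: merchant=M03 vs M03: equal → NULL
txn_id=703: merchant=M04 vs M03: differ → M04
txn_id=704: merchant=M03 vs M03: equal → NULL
txn_id=705: merchant=M02 vs M03: differ → M02
txn_id=706: merchant=M03 vs M03: equal → NULL
txn_id=707: merchant=M06 vs M03: differ → M06
txn_id=708: merchant=M03 vs M03: equal → NULL
txn_id=709: merchant=M02 vs M03: differ → M02
txn_id=710: merchant=M04 vs M03: differ → M04
txn_id=711: merchant=M03 vs M03: equal → NULL

NULL, NULL, NULL, M04, NULL, M02, NULL, M06, NULL, M02, M04, NULL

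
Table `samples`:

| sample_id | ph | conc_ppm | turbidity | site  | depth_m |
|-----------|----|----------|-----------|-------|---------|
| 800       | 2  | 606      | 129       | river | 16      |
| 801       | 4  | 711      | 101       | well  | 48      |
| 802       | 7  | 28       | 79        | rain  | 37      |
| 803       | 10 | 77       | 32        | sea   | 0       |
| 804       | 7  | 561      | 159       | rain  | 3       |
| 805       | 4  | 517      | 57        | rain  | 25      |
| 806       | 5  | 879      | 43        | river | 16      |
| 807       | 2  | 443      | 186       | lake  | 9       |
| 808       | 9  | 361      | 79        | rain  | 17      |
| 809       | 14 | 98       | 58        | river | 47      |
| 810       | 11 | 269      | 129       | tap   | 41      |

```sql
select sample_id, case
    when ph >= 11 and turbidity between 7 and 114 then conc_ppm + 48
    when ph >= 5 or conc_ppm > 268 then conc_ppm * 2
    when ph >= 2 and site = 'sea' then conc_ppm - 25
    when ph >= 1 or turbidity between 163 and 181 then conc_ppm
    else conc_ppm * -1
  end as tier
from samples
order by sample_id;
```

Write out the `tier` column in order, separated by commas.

1212, 1422, 56, 154, 1122, 1034, 1758, 886, 722, 146, 538

sample_id=800: ph >= 5 or conc_ppm > 268 → 1212
sample_id=801: ph >= 5 or conc_ppm > 268 → 1422
sample_id=802: ph >= 5 or conc_ppm > 268 → 56
sample_id=803: ph >= 5 or conc_ppm > 268 → 154
sample_id=804: ph >= 5 or conc_ppm > 268 → 1122
sample_id=805: ph >= 5 or conc_ppm > 268 → 1034
sample_id=806: ph >= 5 or conc_ppm > 268 → 1758
sample_id=807: ph >= 5 or conc_ppm > 268 → 886
sample_id=808: ph >= 5 or conc_ppm > 268 → 722
sample_id=809: ph >= 11 and turbidity between 7 and 114 → 146
sample_id=810: ph >= 5 or conc_ppm > 268 → 538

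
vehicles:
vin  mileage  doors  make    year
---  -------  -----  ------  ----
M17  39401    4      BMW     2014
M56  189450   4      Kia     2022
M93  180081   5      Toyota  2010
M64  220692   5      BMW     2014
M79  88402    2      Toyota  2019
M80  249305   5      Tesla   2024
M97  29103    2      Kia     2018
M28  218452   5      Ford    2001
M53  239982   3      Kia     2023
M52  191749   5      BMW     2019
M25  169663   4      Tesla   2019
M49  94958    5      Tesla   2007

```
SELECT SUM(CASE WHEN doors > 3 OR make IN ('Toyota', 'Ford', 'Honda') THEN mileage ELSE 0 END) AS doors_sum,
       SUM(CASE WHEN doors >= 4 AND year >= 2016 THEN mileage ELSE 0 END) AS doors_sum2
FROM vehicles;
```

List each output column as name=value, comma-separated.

[doors_sum: doors > 3 OR make IN ('Toyota', 'Ford', 'Honda')]
vin=M17: ✓ → 39401
vin=M56: ✓ → 189450
vin=M93: ✓ → 180081
vin=M64: ✓ → 220692
vin=M79: ✓ → 88402
vin=M80: ✓ → 249305
vin=M97: ✗
vin=M28: ✓ → 218452
vin=M53: ✗
vin=M52: ✓ → 191749
vin=M25: ✓ → 169663
vin=M49: ✓ → 94958
doors_sum = 39401 + 189450 + 180081 + 220692 + 88402 + 249305 + 218452 + 191749 + 169663 + 94958 = 1642153
—
[doors_sum2: doors >= 4 AND year >= 2016]
vin=M17: ✗
vin=M56: ✓ → 189450
vin=M93: ✗
vin=M64: ✗
vin=M79: ✗
vin=M80: ✓ → 249305
vin=M97: ✗
vin=M28: ✗
vin=M53: ✗
vin=M52: ✓ → 191749
vin=M25: ✓ → 169663
vin=M49: ✗
doors_sum2 = 189450 + 249305 + 191749 + 169663 = 800167

doors_sum=1642153, doors_sum2=800167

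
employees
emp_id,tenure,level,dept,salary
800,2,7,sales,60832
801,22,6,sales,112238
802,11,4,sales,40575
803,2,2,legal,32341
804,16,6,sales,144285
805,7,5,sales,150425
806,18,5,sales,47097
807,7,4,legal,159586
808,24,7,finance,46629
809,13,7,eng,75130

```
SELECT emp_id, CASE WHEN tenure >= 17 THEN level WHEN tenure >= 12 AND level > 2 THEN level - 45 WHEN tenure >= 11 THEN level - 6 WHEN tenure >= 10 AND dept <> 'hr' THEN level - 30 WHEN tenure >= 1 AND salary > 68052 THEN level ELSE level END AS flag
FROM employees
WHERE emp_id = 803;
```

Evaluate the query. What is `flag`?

emp_id = 803: tenure=2, level=2, dept=legal, salary=32341.
tenure >= 17 → false
tenure >= 12 AND level > 2 → false
tenure >= 11 → false
tenure >= 10 AND dept <> 'hr' → false
tenure >= 1 AND salary > 68052 → false
No prior WHEN matched → ELSE → 2

2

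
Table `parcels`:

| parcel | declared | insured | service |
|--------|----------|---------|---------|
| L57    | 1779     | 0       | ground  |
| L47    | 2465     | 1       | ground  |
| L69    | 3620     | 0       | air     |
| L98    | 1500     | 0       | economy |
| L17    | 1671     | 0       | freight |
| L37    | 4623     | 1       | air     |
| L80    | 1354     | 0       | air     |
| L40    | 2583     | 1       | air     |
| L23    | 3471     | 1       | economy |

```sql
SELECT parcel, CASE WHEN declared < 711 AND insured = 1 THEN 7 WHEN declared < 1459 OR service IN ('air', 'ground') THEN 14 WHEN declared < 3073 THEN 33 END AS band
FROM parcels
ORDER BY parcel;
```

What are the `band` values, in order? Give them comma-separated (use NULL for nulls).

33, NULL, 14, 14, 14, 14, 14, 14, 33

parcel=L17: declared < 3073 → 33
parcel=L23: (no match → NULL) → NULL
parcel=L37: declared < 1459 OR service IN ('air', 'ground') → 14
parcel=L40: declared < 1459 OR service IN ('air', 'ground') → 14
parcel=L47: declared < 1459 OR service IN ('air', 'ground') → 14
parcel=L57: declared < 1459 OR service IN ('air', 'ground') → 14
parcel=L69: declared < 1459 OR service IN ('air', 'ground') → 14
parcel=L80: declared < 1459 OR service IN ('air', 'ground') → 14
parcel=L98: declared < 3073 → 33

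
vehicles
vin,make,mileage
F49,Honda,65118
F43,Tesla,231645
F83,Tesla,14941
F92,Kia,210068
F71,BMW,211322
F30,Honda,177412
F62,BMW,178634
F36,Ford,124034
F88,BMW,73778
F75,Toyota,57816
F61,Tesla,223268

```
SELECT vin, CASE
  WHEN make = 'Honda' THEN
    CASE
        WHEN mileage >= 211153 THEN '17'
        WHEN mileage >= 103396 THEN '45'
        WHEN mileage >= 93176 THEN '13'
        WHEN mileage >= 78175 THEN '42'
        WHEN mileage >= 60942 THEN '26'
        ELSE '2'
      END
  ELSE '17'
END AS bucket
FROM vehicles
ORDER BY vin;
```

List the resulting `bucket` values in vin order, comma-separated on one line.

45, 17, 17, 26, 17, 17, 17, 17, 17, 17, 17

vin=F30: make='Honda' → inner[mileage >= 103396] → 45
vin=F36: make='Ford' → outer ELSE → 17
vin=F43: make='Tesla' → outer ELSE → 17
vin=F49: make='Honda' → inner[mileage >= 60942] → 26
vin=F61: make='Tesla' → outer ELSE → 17
vin=F62: make='BMW' → outer ELSE → 17
vin=F71: make='BMW' → outer ELSE → 17
vin=F75: make='Toyota' → outer ELSE → 17
vin=F83: make='Tesla' → outer ELSE → 17
vin=F88: make='BMW' → outer ELSE → 17
vin=F92: make='Kia' → outer ELSE → 17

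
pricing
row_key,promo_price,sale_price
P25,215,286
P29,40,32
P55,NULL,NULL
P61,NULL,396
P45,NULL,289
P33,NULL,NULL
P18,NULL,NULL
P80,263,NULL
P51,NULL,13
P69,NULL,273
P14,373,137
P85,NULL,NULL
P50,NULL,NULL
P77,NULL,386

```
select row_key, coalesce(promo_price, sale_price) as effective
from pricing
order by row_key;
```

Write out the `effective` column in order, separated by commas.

373, NULL, 215, 40, NULL, 289, NULL, 13, NULL, 396, 273, 386, 263, NULL

row_key=P14: promo_price=373 → 373
row_key=P18: promo_price=NULL, sale_price=NULL (all NULL) → NULL
row_key=P25: promo_price=215 → 215
row_key=P29: promo_price=40 → 40
row_key=P33: promo_price=NULL, sale_price=NULL (all NULL) → NULL
row_key=P45: promo_price=NULL, sale_price=289 → 289
row_key=P50: promo_price=NULL, sale_price=NULL (all NULL) → NULL
row_key=P51: promo_price=NULL, sale_price=13 → 13
row_key=P55: promo_price=NULL, sale_price=NULL (all NULL) → NULL
row_key=P61: promo_price=NULL, sale_price=396 → 396
row_key=P69: promo_price=NULL, sale_price=273 → 273
row_key=P77: promo_price=NULL, sale_price=386 → 386
row_key=P80: promo_price=263 → 263
row_key=P85: promo_price=NULL, sale_price=NULL (all NULL) → NULL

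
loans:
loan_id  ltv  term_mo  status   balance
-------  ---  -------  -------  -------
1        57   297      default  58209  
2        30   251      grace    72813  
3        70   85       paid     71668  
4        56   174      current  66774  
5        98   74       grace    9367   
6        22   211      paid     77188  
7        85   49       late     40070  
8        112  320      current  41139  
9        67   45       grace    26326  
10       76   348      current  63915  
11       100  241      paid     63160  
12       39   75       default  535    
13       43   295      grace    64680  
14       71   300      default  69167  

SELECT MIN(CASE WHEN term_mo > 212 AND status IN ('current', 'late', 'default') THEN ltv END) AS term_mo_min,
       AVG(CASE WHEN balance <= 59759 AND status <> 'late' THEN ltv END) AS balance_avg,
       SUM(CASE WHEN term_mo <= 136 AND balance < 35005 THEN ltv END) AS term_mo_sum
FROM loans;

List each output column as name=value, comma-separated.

[term_mo_min: term_mo > 212 AND status IN ('current', 'late', 'default')]
loan_id=1: ✓ → 57
loan_id=2: ✗
loan_id=3: ✗
loan_id=4: ✗
loan_id=5: ✗
loan_id=6: ✗
loan_id=7: ✗
loan_id=8: ✓ → 112
loan_id=9: ✗
loan_id=10: ✓ → 76
loan_id=11: ✗
loan_id=12: ✗
loan_id=13: ✗
loan_id=14: ✓ → 71
term_mo_min = MIN(57, 112, 76, 71) = 57
—
[balance_avg: balance <= 59759 AND status <> 'late']
loan_id=1: ✓ → 57
loan_id=2: ✗
loan_id=3: ✗
loan_id=4: ✗
loan_id=5: ✓ → 98
loan_id=6: ✗
loan_id=7: ✗
loan_id=8: ✓ → 112
loan_id=9: ✓ → 67
loan_id=10: ✗
loan_id=11: ✗
loan_id=12: ✓ → 39
loan_id=13: ✗
loan_id=14: ✗
balance_avg = (57 + 98 + 112 + 67 + 39) / 5 = 74.6
—
[term_mo_sum: term_mo <= 136 AND balance < 35005]
loan_id=1: ✗
loan_id=2: ✗
loan_id=3: ✗
loan_id=4: ✗
loan_id=5: ✓ → 98
loan_id=6: ✗
loan_id=7: ✗
loan_id=8: ✗
loan_id=9: ✓ → 67
loan_id=10: ✗
loan_id=11: ✗
loan_id=12: ✓ → 39
loan_id=13: ✗
loan_id=14: ✗
term_mo_sum = 98 + 67 + 39 = 204

term_mo_min=57, balance_avg=74.6, term_mo_sum=204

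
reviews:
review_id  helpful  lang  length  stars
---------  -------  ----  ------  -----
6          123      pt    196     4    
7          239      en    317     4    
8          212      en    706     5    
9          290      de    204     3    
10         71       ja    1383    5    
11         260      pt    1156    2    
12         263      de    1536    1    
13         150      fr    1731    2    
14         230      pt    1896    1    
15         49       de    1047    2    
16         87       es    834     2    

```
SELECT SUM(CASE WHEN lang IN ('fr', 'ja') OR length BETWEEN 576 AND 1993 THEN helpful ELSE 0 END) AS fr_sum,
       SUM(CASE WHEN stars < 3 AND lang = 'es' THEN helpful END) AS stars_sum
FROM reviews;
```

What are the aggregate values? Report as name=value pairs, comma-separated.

[fr_sum: lang IN ('fr', 'ja') OR length BETWEEN 576 AND 1993]
review_id=6: ✗
review_id=7: ✗
review_id=8: ✓ → 212
review_id=9: ✗
review_id=10: ✓ → 71
review_id=11: ✓ → 260
review_id=12: ✓ → 263
review_id=13: ✓ → 150
review_id=14: ✓ → 230
review_id=15: ✓ → 49
review_id=16: ✓ → 87
fr_sum = 212 + 71 + 260 + 263 + 150 + 230 + 49 + 87 = 1322
—
[stars_sum: stars < 3 AND lang = 'es']
review_id=6: ✗
review_id=7: ✗
review_id=8: ✗
review_id=9: ✗
review_id=10: ✗
review_id=11: ✗
review_id=12: ✗
review_id=13: ✗
review_id=14: ✗
review_id=15: ✗
review_id=16: ✓ → 87
stars_sum = 87

fr_sum=1322, stars_sum=87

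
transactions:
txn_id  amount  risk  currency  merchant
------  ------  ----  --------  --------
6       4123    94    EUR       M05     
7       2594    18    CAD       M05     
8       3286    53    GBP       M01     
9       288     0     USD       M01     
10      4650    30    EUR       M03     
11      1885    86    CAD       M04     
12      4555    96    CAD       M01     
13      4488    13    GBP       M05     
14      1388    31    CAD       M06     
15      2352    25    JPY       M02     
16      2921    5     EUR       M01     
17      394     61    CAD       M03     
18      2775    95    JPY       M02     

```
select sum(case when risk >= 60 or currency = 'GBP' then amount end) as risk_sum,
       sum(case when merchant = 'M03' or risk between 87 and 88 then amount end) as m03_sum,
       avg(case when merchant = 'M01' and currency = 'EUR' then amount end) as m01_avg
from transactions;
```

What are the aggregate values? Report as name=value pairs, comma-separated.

risk_sum=21506, m03_sum=5044, m01_avg=2921

[risk_sum: risk >= 60 or currency = 'GBP']
txn_id=6: ✓ → 4123
txn_id=7: ✗
txn_id=8: ✓ → 3286
txn_id=9: ✗
txn_id=10: ✗
txn_id=11: ✓ → 1885
txn_id=12: ✓ → 4555
txn_id=13: ✓ → 4488
txn_id=14: ✗
txn_id=15: ✗
txn_id=16: ✗
txn_id=17: ✓ → 394
txn_id=18: ✓ → 2775
risk_sum = 4123 + 3286 + 1885 + 4555 + 4488 + 394 + 2775 = 21506
—
[m03_sum: merchant = 'M03' or risk between 87 and 88]
txn_id=6: ✗
txn_id=7: ✗
txn_id=8: ✗
txn_id=9: ✗
txn_id=10: ✓ → 4650
txn_id=11: ✗
txn_id=12: ✗
txn_id=13: ✗
txn_id=14: ✗
txn_id=15: ✗
txn_id=16: ✗
txn_id=17: ✓ → 394
txn_id=18: ✗
m03_sum = 4650 + 394 = 5044
—
[m01_avg: merchant = 'M01' and currency = 'EUR']
txn_id=6: ✗
txn_id=7: ✗
txn_id=8: ✗
txn_id=9: ✗
txn_id=10: ✗
txn_id=11: ✗
txn_id=12: ✗
txn_id=13: ✗
txn_id=14: ✗
txn_id=15: ✗
txn_id=16: ✓ → 2921
txn_id=17: ✗
txn_id=18: ✗
m01_avg = 2921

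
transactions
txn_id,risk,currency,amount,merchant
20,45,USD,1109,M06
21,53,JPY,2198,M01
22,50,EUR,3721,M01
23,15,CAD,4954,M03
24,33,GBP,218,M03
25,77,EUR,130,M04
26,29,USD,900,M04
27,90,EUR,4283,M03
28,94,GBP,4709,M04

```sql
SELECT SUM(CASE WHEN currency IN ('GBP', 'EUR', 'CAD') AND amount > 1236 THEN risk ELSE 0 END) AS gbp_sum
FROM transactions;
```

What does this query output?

txn_id=20: ✗
txn_id=21: ✗
txn_id=22: ✓ → 50
txn_id=23: ✓ → 15
txn_id=24: ✗
txn_id=25: ✗
txn_id=26: ✗
txn_id=27: ✓ → 90
txn_id=28: ✓ → 94
gbp_sum = 50 + 15 + 90 + 94 = 249

249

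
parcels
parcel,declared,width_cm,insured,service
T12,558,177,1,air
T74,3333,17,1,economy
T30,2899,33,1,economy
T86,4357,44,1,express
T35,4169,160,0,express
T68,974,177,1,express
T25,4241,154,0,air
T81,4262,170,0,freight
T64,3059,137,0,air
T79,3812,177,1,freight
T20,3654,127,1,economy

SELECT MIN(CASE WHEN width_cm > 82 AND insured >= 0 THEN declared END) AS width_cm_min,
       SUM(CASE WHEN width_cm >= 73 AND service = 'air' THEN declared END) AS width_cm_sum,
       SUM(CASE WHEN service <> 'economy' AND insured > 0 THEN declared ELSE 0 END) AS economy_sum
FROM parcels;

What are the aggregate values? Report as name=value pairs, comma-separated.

width_cm_min=558, width_cm_sum=7858, economy_sum=9701

[width_cm_min: width_cm > 82 AND insured >= 0]
parcel=T12: ✓ → 558
parcel=T74: ✗
parcel=T30: ✗
parcel=T86: ✗
parcel=T35: ✓ → 4169
parcel=T68: ✓ → 974
parcel=T25: ✓ → 4241
parcel=T81: ✓ → 4262
parcel=T64: ✓ → 3059
parcel=T79: ✓ → 3812
parcel=T20: ✓ → 3654
width_cm_min = MIN(558, 4169, 974, 4241, 4262, 3059, 3812, 3654) = 558
—
[width_cm_sum: width_cm >= 73 AND service = 'air']
parcel=T12: ✓ → 558
parcel=T74: ✗
parcel=T30: ✗
parcel=T86: ✗
parcel=T35: ✗
parcel=T68: ✗
parcel=T25: ✓ → 4241
parcel=T81: ✗
parcel=T64: ✓ → 3059
parcel=T79: ✗
parcel=T20: ✗
width_cm_sum = 558 + 4241 + 3059 = 7858
—
[economy_sum: service <> 'economy' AND insured > 0]
parcel=T12: ✓ → 558
parcel=T74: ✗
parcel=T30: ✗
parcel=T86: ✓ → 4357
parcel=T35: ✗
parcel=T68: ✓ → 974
parcel=T25: ✗
parcel=T81: ✗
parcel=T64: ✗
parcel=T79: ✓ → 3812
parcel=T20: ✗
economy_sum = 558 + 4357 + 974 + 3812 = 9701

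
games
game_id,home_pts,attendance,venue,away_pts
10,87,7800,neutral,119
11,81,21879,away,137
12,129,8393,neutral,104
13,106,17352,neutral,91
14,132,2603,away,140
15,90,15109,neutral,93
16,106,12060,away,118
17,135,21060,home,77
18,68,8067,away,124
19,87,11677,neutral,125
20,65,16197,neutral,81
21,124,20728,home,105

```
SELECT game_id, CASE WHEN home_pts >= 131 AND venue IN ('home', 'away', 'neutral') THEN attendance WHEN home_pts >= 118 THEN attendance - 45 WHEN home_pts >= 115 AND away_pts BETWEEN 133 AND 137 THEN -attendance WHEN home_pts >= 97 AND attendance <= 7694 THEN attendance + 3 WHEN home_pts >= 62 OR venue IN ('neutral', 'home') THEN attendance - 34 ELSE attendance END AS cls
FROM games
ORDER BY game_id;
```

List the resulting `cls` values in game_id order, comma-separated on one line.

7766, 21845, 8348, 17318, 2603, 15075, 12026, 21060, 8033, 11643, 16163, 20683

game_id=10: home_pts >= 62 OR venue IN ('neutral', 'home') → 7766
game_id=11: home_pts >= 62 OR venue IN ('neutral', 'home') → 21845
game_id=12: home_pts >= 118 → 8348
game_id=13: home_pts >= 62 OR venue IN ('neutral', 'home') → 17318
game_id=14: home_pts >= 131 AND venue IN ('home', 'away', 'neutral') → 2603
game_id=15: home_pts >= 62 OR venue IN ('neutral', 'home') → 15075
game_id=16: home_pts >= 62 OR venue IN ('neutral', 'home') → 12026
game_id=17: home_pts >= 131 AND venue IN ('home', 'away', 'neutral') → 21060
game_id=18: home_pts >= 62 OR venue IN ('neutral', 'home') → 8033
game_id=19: home_pts >= 62 OR venue IN ('neutral', 'home') → 11643
game_id=20: home_pts >= 62 OR venue IN ('neutral', 'home') → 16163
game_id=21: home_pts >= 118 → 20683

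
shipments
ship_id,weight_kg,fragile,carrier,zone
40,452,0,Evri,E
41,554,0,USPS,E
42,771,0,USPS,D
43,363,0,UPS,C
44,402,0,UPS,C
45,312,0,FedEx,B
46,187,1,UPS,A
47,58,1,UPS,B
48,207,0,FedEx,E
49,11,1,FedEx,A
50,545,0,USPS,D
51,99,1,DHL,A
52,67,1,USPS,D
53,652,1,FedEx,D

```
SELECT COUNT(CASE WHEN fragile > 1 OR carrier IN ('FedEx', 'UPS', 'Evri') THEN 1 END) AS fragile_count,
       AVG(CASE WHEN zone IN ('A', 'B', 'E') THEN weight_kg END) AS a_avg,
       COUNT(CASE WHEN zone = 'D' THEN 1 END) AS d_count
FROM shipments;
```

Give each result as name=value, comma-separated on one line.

fragile_count=9, a_avg=235, d_count=4

[fragile_count: fragile > 1 OR carrier IN ('FedEx', 'UPS', 'Evri')]
ship_id=40: ✓ → 1
ship_id=41: ✗
ship_id=42: ✗
ship_id=43: ✓ → 1
ship_id=44: ✓ → 1
ship_id=45: ✓ → 1
ship_id=46: ✓ → 1
ship_id=47: ✓ → 1
ship_id=48: ✓ → 1
ship_id=49: ✓ → 1
ship_id=50: ✗
ship_id=51: ✗
ship_id=52: ✗
ship_id=53: ✓ → 1
fragile_count = COUNT(1, 1, 1, 1, 1, 1, 1, 1, 1) = 9
—
[a_avg: zone IN ('A', 'B', 'E')]
ship_id=40: ✓ → 452
ship_id=41: ✓ → 554
ship_id=42: ✗
ship_id=43: ✗
ship_id=44: ✗
ship_id=45: ✓ → 312
ship_id=46: ✓ → 187
ship_id=47: ✓ → 58
ship_id=48: ✓ → 207
ship_id=49: ✓ → 11
ship_id=50: ✗
ship_id=51: ✓ → 99
ship_id=52: ✗
ship_id=53: ✗
a_avg = (452 + 554 + 312 + 187 + 58 + 207 + 11 + 99) / 8 = 235
—
[d_count: zone = 'D']
ship_id=40: ✗
ship_id=41: ✗
ship_id=42: ✓ → 1
ship_id=43: ✗
ship_id=44: ✗
ship_id=45: ✗
ship_id=46: ✗
ship_id=47: ✗
ship_id=48: ✗
ship_id=49: ✗
ship_id=50: ✓ → 1
ship_id=51: ✗
ship_id=52: ✓ → 1
ship_id=53: ✓ → 1
d_count = COUNT(1, 1, 1, 1) = 4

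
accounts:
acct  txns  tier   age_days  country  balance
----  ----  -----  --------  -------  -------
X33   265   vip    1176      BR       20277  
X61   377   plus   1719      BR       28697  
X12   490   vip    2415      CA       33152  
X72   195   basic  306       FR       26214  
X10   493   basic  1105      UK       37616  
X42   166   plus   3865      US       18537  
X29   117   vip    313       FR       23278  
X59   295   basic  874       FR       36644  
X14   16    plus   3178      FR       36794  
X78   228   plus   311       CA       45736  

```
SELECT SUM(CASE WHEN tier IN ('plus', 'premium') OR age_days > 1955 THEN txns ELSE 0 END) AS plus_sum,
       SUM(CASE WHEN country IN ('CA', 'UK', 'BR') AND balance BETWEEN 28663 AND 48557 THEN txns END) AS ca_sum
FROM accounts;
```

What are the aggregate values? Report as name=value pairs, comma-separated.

[plus_sum: tier IN ('plus', 'premium') OR age_days > 1955]
acct=X33: ✗
acct=X61: ✓ → 377
acct=X12: ✓ → 490
acct=X72: ✗
acct=X10: ✗
acct=X42: ✓ → 166
acct=X29: ✗
acct=X59: ✗
acct=X14: ✓ → 16
acct=X78: ✓ → 228
plus_sum = 377 + 490 + 166 + 16 + 228 = 1277
—
[ca_sum: country IN ('CA', 'UK', 'BR') AND balance BETWEEN 28663 AND 48557]
acct=X33: ✗
acct=X61: ✓ → 377
acct=X12: ✓ → 490
acct=X72: ✗
acct=X10: ✓ → 493
acct=X42: ✗
acct=X29: ✗
acct=X59: ✗
acct=X14: ✗
acct=X78: ✓ → 228
ca_sum = 377 + 490 + 493 + 228 = 1588

plus_sum=1277, ca_sum=1588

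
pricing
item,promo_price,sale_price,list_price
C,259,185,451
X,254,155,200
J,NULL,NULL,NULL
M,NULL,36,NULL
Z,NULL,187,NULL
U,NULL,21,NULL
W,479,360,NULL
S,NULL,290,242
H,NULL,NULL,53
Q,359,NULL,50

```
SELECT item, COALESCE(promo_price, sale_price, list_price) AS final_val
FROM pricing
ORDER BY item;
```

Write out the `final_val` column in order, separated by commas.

item=C: promo_price=259 → 259
item=H: promo_price=NULL, sale_price=NULL, list_price=53 → 53
item=J: promo_price=NULL, sale_price=NULL, list_price=NULL (all NULL) → NULL
item=M: promo_price=NULL, sale_price=36 → 36
item=Q: promo_price=359 → 359
item=S: promo_price=NULL, sale_price=290 → 290
item=U: promo_price=NULL, sale_price=21 → 21
item=W: promo_price=479 → 479
item=X: promo_price=254 → 254
item=Z: promo_price=NULL, sale_price=187 → 187

259, 53, NULL, 36, 359, 290, 21, 479, 254, 187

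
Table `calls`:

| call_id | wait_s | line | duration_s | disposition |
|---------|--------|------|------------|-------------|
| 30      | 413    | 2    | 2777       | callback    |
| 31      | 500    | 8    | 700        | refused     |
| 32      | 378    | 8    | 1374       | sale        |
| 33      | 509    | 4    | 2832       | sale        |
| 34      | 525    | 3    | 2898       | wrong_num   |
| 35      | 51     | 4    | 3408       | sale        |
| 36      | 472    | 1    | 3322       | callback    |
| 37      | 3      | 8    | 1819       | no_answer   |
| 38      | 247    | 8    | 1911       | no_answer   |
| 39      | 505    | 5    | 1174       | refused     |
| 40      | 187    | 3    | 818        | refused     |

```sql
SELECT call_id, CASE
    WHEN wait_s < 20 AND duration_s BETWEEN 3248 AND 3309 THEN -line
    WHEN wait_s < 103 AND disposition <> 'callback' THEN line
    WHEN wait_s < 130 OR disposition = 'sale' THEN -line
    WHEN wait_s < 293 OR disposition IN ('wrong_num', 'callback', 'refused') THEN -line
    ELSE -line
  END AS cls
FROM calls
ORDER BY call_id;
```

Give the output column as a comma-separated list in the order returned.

call_id=30: wait_s < 293 OR disposition IN ('wrong_num', 'callback', 'refused') → -2
call_id=31: wait_s < 293 OR disposition IN ('wrong_num', 'callback', 'refused') → -8
call_id=32: wait_s < 130 OR disposition = 'sale' → -8
call_id=33: wait_s < 130 OR disposition = 'sale' → -4
call_id=34: wait_s < 293 OR disposition IN ('wrong_num', 'callback', 'refused') → -3
call_id=35: wait_s < 103 AND disposition <> 'callback' → 4
call_id=36: wait_s < 293 OR disposition IN ('wrong_num', 'callback', 'refused') → -1
call_id=37: wait_s < 103 AND disposition <> 'callback' → 8
call_id=38: wait_s < 293 OR disposition IN ('wrong_num', 'callback', 'refused') → -8
call_id=39: wait_s < 293 OR disposition IN ('wrong_num', 'callback', 'refused') → -5
call_id=40: wait_s < 293 OR disposition IN ('wrong_num', 'callback', 'refused') → -3

-2, -8, -8, -4, -3, 4, -1, 8, -8, -5, -3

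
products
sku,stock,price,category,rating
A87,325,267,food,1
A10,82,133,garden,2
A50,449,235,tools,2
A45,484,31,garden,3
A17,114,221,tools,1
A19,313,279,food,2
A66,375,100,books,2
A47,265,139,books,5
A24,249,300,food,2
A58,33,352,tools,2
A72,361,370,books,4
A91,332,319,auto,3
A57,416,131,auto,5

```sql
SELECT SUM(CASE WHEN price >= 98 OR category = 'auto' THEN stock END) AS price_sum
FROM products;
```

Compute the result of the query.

sku=A87: ✓ → 325
sku=A10: ✓ → 82
sku=A50: ✓ → 449
sku=A45: ✗
sku=A17: ✓ → 114
sku=A19: ✓ → 313
sku=A66: ✓ → 375
sku=A47: ✓ → 265
sku=A24: ✓ → 249
sku=A58: ✓ → 33
sku=A72: ✓ → 361
sku=A91: ✓ → 332
sku=A57: ✓ → 416
price_sum = 325 + 82 + 449 + 114 + 313 + 375 + 265 + 249 + 33 + 361 + 332 + 416 = 3314

3314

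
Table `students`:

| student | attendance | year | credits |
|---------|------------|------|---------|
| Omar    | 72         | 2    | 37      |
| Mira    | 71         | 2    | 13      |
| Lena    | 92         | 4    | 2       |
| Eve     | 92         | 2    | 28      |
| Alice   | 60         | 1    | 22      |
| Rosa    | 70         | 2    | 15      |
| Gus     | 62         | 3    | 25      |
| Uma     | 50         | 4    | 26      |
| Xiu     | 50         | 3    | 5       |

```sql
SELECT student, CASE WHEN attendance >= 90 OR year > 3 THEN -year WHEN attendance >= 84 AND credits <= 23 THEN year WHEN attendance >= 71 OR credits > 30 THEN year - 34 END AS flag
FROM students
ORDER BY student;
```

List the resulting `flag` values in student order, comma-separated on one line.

NULL, -2, NULL, -4, -32, -32, NULL, -4, NULL

student=Alice: (no match → NULL) → NULL
student=Eve: attendance >= 90 OR year > 3 → -2
student=Gus: (no match → NULL) → NULL
student=Lena: attendance >= 90 OR year > 3 → -4
student=Mira: attendance >= 71 OR credits > 30 → -32
student=Omar: attendance >= 71 OR credits > 30 → -32
student=Rosa: (no match → NULL) → NULL
student=Uma: attendance >= 90 OR year > 3 → -4
student=Xiu: (no match → NULL) → NULL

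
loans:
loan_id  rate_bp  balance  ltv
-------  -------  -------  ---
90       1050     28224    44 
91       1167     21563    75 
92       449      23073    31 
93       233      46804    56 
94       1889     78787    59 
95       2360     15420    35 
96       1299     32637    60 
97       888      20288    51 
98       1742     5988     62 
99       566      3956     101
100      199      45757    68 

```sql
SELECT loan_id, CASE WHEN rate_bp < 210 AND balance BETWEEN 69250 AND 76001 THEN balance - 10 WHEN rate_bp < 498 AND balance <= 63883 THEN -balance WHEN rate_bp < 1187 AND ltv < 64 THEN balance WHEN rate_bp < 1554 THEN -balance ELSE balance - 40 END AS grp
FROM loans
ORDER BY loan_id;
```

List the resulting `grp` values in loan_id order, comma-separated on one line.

28224, -21563, -23073, -46804, 78747, 15380, -32637, 20288, 5948, -3956, -45757

loan_id=90: rate_bp < 1187 AND ltv < 64 → 28224
loan_id=91: rate_bp < 1554 → -21563
loan_id=92: rate_bp < 498 AND balance <= 63883 → -23073
loan_id=93: rate_bp < 498 AND balance <= 63883 → -46804
loan_id=94: ELSE → 78747
loan_id=95: ELSE → 15380
loan_id=96: rate_bp < 1554 → -32637
loan_id=97: rate_bp < 1187 AND ltv < 64 → 20288
loan_id=98: ELSE → 5948
loan_id=99: rate_bp < 1554 → -3956
loan_id=100: rate_bp < 498 AND balance <= 63883 → -45757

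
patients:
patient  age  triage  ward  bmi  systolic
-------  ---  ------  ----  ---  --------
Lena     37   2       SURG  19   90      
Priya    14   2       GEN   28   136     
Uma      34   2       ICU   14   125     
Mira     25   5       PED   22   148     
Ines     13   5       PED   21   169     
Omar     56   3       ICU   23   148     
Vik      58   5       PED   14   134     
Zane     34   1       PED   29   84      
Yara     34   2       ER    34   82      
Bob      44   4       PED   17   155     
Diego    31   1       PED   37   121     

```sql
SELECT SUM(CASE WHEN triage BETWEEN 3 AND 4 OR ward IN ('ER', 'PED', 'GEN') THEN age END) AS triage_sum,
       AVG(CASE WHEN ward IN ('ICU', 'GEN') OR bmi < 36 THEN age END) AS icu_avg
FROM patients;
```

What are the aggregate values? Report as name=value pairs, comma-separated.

triage_sum=309, icu_avg=34.9

[triage_sum: triage BETWEEN 3 AND 4 OR ward IN ('ER', 'PED', 'GEN')]
patient=Lena: ✗
patient=Priya: ✓ → 14
patient=Uma: ✗
patient=Mira: ✓ → 25
patient=Ines: ✓ → 13
patient=Omar: ✓ → 56
patient=Vik: ✓ → 58
patient=Zane: ✓ → 34
patient=Yara: ✓ → 34
patient=Bob: ✓ → 44
patient=Diego: ✓ → 31
triage_sum = 14 + 25 + 13 + 56 + 58 + 34 + 34 + 44 + 31 = 309
—
[icu_avg: ward IN ('ICU', 'GEN') OR bmi < 36]
patient=Lena: ✓ → 37
patient=Priya: ✓ → 14
patient=Uma: ✓ → 34
patient=Mira: ✓ → 25
patient=Ines: ✓ → 13
patient=Omar: ✓ → 56
patient=Vik: ✓ → 58
patient=Zane: ✓ → 34
patient=Yara: ✓ → 34
patient=Bob: ✓ → 44
patient=Diego: ✗
icu_avg = (37 + 14 + 34 + 25 + 13 + 56 + 58 + 34 + 34 + 44) / 10 = 34.9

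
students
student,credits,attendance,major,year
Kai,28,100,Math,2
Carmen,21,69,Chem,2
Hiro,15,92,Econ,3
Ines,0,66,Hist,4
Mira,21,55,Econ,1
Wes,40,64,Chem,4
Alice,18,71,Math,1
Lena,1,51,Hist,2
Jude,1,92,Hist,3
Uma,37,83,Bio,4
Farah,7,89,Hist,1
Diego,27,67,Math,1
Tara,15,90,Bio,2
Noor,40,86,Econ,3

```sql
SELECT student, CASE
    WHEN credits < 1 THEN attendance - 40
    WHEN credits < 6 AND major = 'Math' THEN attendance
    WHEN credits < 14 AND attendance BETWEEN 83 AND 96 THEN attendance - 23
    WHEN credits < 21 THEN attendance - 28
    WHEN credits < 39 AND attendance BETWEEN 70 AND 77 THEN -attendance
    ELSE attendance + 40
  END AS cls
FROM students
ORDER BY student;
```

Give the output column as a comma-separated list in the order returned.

43, 109, 107, 66, 64, 26, 69, 140, 23, 95, 126, 62, 123, 104

student=Alice: credits < 21 → 43
student=Carmen: ELSE → 109
student=Diego: ELSE → 107
student=Farah: credits < 14 AND attendance BETWEEN 83 AND 96 → 66
student=Hiro: credits < 21 → 64
student=Ines: credits < 1 → 26
student=Jude: credits < 14 AND attendance BETWEEN 83 AND 96 → 69
student=Kai: ELSE → 140
student=Lena: credits < 21 → 23
student=Mira: ELSE → 95
student=Noor: ELSE → 126
student=Tara: credits < 21 → 62
student=Uma: ELSE → 123
student=Wes: ELSE → 104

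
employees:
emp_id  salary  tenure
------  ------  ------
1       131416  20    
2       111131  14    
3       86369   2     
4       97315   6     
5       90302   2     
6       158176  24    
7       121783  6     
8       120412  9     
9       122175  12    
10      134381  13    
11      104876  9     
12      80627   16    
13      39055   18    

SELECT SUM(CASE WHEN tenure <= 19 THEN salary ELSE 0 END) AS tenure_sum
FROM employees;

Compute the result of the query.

emp_id=1: ✗
emp_id=2: ✓ → 111131
emp_id=3: ✓ → 86369
emp_id=4: ✓ → 97315
emp_id=5: ✓ → 90302
emp_id=6: ✗
emp_id=7: ✓ → 121783
emp_id=8: ✓ → 120412
emp_id=9: ✓ → 122175
emp_id=10: ✓ → 134381
emp_id=11: ✓ → 104876
emp_id=12: ✓ → 80627
emp_id=13: ✓ → 39055
tenure_sum = 111131 + 86369 + 97315 + 90302 + 121783 + 120412 + 122175 + 134381 + 104876 + 80627 + 39055 = 1108426

1108426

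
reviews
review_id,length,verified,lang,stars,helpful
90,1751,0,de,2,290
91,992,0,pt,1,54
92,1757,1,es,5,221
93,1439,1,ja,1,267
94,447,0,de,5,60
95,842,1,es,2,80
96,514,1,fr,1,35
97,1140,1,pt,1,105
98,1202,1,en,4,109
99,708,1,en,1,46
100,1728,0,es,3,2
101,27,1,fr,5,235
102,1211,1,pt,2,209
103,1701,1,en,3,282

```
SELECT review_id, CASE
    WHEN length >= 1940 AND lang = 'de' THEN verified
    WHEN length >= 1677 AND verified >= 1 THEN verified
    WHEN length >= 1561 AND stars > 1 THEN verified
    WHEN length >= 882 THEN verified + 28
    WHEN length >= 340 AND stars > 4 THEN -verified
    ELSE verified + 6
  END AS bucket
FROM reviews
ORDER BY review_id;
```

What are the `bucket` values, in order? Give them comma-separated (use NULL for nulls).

0, 28, 1, 29, 0, 7, 7, 29, 29, 7, 0, 7, 29, 1

review_id=90: length >= 1561 AND stars > 1 → 0
review_id=91: length >= 882 → 28
review_id=92: length >= 1677 AND verified >= 1 → 1
review_id=93: length >= 882 → 29
review_id=94: length >= 340 AND stars > 4 → 0
review_id=95: ELSE → 7
review_id=96: ELSE → 7
review_id=97: length >= 882 → 29
review_id=98: length >= 882 → 29
review_id=99: ELSE → 7
review_id=100: length >= 1561 AND stars > 1 → 0
review_id=101: ELSE → 7
review_id=102: length >= 882 → 29
review_id=103: length >= 1677 AND verified >= 1 → 1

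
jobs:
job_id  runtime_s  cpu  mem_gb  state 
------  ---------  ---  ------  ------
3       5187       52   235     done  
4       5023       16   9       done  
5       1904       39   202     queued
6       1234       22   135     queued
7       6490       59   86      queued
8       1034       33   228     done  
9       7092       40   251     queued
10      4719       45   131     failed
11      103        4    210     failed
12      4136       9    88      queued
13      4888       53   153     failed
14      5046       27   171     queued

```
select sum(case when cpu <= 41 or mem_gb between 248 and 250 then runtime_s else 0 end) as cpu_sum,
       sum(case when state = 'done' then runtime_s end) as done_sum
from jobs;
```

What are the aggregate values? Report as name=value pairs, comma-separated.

cpu_sum=25572, done_sum=11244

[cpu_sum: cpu <= 41 or mem_gb between 248 and 250]
job_id=3: ✗
job_id=4: ✓ → 5023
job_id=5: ✓ → 1904
job_id=6: ✓ → 1234
job_id=7: ✗
job_id=8: ✓ → 1034
job_id=9: ✓ → 7092
job_id=10: ✗
job_id=11: ✓ → 103
job_id=12: ✓ → 4136
job_id=13: ✗
job_id=14: ✓ → 5046
cpu_sum = 5023 + 1904 + 1234 + 1034 + 7092 + 103 + 4136 + 5046 = 25572
—
[done_sum: state = 'done']
job_id=3: ✓ → 5187
job_id=4: ✓ → 5023
job_id=5: ✗
job_id=6: ✗
job_id=7: ✗
job_id=8: ✓ → 1034
job_id=9: ✗
job_id=10: ✗
job_id=11: ✗
job_id=12: ✗
job_id=13: ✗
job_id=14: ✗
done_sum = 5187 + 5023 + 1034 = 11244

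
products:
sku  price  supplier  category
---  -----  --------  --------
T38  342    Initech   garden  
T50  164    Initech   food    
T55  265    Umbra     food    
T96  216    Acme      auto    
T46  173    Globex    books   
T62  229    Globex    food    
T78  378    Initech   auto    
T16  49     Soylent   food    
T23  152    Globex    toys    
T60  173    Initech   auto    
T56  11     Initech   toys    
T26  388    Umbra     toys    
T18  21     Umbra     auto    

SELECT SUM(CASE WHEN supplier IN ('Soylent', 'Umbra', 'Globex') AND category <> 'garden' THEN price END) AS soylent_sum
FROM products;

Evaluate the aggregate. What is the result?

1277

sku=T38: ✗
sku=T50: ✗
sku=T55: ✓ → 265
sku=T96: ✗
sku=T46: ✓ → 173
sku=T62: ✓ → 229
sku=T78: ✗
sku=T16: ✓ → 49
sku=T23: ✓ → 152
sku=T60: ✗
sku=T56: ✗
sku=T26: ✓ → 388
sku=T18: ✓ → 21
soylent_sum = 265 + 173 + 229 + 49 + 152 + 388 + 21 = 1277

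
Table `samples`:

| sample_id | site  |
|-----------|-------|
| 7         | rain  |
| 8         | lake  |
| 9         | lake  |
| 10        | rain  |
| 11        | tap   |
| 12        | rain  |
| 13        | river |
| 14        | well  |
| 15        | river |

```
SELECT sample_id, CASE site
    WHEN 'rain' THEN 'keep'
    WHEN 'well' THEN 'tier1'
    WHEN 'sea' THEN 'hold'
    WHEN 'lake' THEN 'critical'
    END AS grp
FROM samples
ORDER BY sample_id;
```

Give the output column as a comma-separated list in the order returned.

keep, critical, critical, keep, NULL, keep, NULL, tier1, NULL

sample_id=7: site='rain' → keep
sample_id=8: site='lake' → critical
sample_id=9: site='lake' → critical
sample_id=10: site='rain' → keep
sample_id=11: (no match → NULL) → NULL
sample_id=12: site='rain' → keep
sample_id=13: (no match → NULL) → NULL
sample_id=14: site='well' → tier1
sample_id=15: (no match → NULL) → NULL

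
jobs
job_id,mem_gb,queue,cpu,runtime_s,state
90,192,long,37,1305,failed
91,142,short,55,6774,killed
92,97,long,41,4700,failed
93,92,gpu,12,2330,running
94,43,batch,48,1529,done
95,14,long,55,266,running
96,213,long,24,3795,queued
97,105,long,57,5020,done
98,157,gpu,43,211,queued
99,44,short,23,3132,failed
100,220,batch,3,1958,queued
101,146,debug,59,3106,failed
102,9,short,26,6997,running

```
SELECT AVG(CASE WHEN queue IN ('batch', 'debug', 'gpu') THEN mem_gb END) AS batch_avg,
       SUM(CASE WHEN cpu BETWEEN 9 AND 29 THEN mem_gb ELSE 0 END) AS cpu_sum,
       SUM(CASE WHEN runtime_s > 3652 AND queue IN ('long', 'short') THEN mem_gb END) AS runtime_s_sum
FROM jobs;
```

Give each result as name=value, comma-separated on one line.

batch_avg=131.6, cpu_sum=358, runtime_s_sum=566

[batch_avg: queue IN ('batch', 'debug', 'gpu')]
job_id=90: ✗
job_id=91: ✗
job_id=92: ✗
job_id=93: ✓ → 92
job_id=94: ✓ → 43
job_id=95: ✗
job_id=96: ✗
job_id=97: ✗
job_id=98: ✓ → 157
job_id=99: ✗
job_id=100: ✓ → 220
job_id=101: ✓ → 146
job_id=102: ✗
batch_avg = (92 + 43 + 157 + 220 + 146) / 5 = 131.6
—
[cpu_sum: cpu BETWEEN 9 AND 29]
job_id=90: ✗
job_id=91: ✗
job_id=92: ✗
job_id=93: ✓ → 92
job_id=94: ✗
job_id=95: ✗
job_id=96: ✓ → 213
job_id=97: ✗
job_id=98: ✗
job_id=99: ✓ → 44
job_id=100: ✗
job_id=101: ✗
job_id=102: ✓ → 9
cpu_sum = 92 + 213 + 44 + 9 = 358
—
[runtime_s_sum: runtime_s > 3652 AND queue IN ('long', 'short')]
job_id=90: ✗
job_id=91: ✓ → 142
job_id=92: ✓ → 97
job_id=93: ✗
job_id=94: ✗
job_id=95: ✗
job_id=96: ✓ → 213
job_id=97: ✓ → 105
job_id=98: ✗
job_id=99: ✗
job_id=100: ✗
job_id=101: ✗
job_id=102: ✓ → 9
runtime_s_sum = 142 + 97 + 213 + 105 + 9 = 566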